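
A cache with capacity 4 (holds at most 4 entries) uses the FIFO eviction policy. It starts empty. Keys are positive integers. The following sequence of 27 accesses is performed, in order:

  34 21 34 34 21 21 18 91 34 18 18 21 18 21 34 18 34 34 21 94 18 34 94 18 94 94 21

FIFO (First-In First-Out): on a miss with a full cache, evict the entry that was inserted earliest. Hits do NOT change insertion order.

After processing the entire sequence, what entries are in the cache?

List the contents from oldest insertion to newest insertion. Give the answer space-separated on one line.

FIFO simulation (capacity=4):
  1. access 34: MISS. Cache (old->new): [34]
  2. access 21: MISS. Cache (old->new): [34 21]
  3. access 34: HIT. Cache (old->new): [34 21]
  4. access 34: HIT. Cache (old->new): [34 21]
  5. access 21: HIT. Cache (old->new): [34 21]
  6. access 21: HIT. Cache (old->new): [34 21]
  7. access 18: MISS. Cache (old->new): [34 21 18]
  8. access 91: MISS. Cache (old->new): [34 21 18 91]
  9. access 34: HIT. Cache (old->new): [34 21 18 91]
  10. access 18: HIT. Cache (old->new): [34 21 18 91]
  11. access 18: HIT. Cache (old->new): [34 21 18 91]
  12. access 21: HIT. Cache (old->new): [34 21 18 91]
  13. access 18: HIT. Cache (old->new): [34 21 18 91]
  14. access 21: HIT. Cache (old->new): [34 21 18 91]
  15. access 34: HIT. Cache (old->new): [34 21 18 91]
  16. access 18: HIT. Cache (old->new): [34 21 18 91]
  17. access 34: HIT. Cache (old->new): [34 21 18 91]
  18. access 34: HIT. Cache (old->new): [34 21 18 91]
  19. access 21: HIT. Cache (old->new): [34 21 18 91]
  20. access 94: MISS, evict 34. Cache (old->new): [21 18 91 94]
  21. access 18: HIT. Cache (old->new): [21 18 91 94]
  22. access 34: MISS, evict 21. Cache (old->new): [18 91 94 34]
  23. access 94: HIT. Cache (old->new): [18 91 94 34]
  24. access 18: HIT. Cache (old->new): [18 91 94 34]
  25. access 94: HIT. Cache (old->new): [18 91 94 34]
  26. access 94: HIT. Cache (old->new): [18 91 94 34]
  27. access 21: MISS, evict 18. Cache (old->new): [91 94 34 21]
Total: 20 hits, 7 misses, 3 evictions

Answer: 91 94 34 21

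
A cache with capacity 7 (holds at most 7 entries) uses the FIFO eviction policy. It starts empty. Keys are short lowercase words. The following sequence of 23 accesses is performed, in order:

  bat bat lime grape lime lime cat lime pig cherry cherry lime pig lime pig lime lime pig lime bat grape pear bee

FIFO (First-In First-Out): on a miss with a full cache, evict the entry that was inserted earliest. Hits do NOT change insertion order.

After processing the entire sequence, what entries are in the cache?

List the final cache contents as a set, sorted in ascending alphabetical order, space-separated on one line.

FIFO simulation (capacity=7):
  1. access bat: MISS. Cache (old->new): [bat]
  2. access bat: HIT. Cache (old->new): [bat]
  3. access lime: MISS. Cache (old->new): [bat lime]
  4. access grape: MISS. Cache (old->new): [bat lime grape]
  5. access lime: HIT. Cache (old->new): [bat lime grape]
  6. access lime: HIT. Cache (old->new): [bat lime grape]
  7. access cat: MISS. Cache (old->new): [bat lime grape cat]
  8. access lime: HIT. Cache (old->new): [bat lime grape cat]
  9. access pig: MISS. Cache (old->new): [bat lime grape cat pig]
  10. access cherry: MISS. Cache (old->new): [bat lime grape cat pig cherry]
  11. access cherry: HIT. Cache (old->new): [bat lime grape cat pig cherry]
  12. access lime: HIT. Cache (old->new): [bat lime grape cat pig cherry]
  13. access pig: HIT. Cache (old->new): [bat lime grape cat pig cherry]
  14. access lime: HIT. Cache (old->new): [bat lime grape cat pig cherry]
  15. access pig: HIT. Cache (old->new): [bat lime grape cat pig cherry]
  16. access lime: HIT. Cache (old->new): [bat lime grape cat pig cherry]
  17. access lime: HIT. Cache (old->new): [bat lime grape cat pig cherry]
  18. access pig: HIT. Cache (old->new): [bat lime grape cat pig cherry]
  19. access lime: HIT. Cache (old->new): [bat lime grape cat pig cherry]
  20. access bat: HIT. Cache (old->new): [bat lime grape cat pig cherry]
  21. access grape: HIT. Cache (old->new): [bat lime grape cat pig cherry]
  22. access pear: MISS. Cache (old->new): [bat lime grape cat pig cherry pear]
  23. access bee: MISS, evict bat. Cache (old->new): [lime grape cat pig cherry pear bee]
Total: 15 hits, 8 misses, 1 evictions

Answer: bee cat cherry grape lime pear pig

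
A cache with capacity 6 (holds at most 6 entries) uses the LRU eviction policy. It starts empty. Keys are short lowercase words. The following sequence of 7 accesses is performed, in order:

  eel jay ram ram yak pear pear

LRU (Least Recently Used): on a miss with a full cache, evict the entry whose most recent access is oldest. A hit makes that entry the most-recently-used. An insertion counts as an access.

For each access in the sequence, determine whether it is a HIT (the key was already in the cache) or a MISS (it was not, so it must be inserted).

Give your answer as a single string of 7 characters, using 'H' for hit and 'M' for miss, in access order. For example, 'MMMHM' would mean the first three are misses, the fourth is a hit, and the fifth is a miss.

LRU simulation (capacity=6):
  1. access eel: MISS. Cache (LRU->MRU): [eel]
  2. access jay: MISS. Cache (LRU->MRU): [eel jay]
  3. access ram: MISS. Cache (LRU->MRU): [eel jay ram]
  4. access ram: HIT. Cache (LRU->MRU): [eel jay ram]
  5. access yak: MISS. Cache (LRU->MRU): [eel jay ram yak]
  6. access pear: MISS. Cache (LRU->MRU): [eel jay ram yak pear]
  7. access pear: HIT. Cache (LRU->MRU): [eel jay ram yak pear]
Total: 2 hits, 5 misses, 0 evictions

Answer: MMMHMMH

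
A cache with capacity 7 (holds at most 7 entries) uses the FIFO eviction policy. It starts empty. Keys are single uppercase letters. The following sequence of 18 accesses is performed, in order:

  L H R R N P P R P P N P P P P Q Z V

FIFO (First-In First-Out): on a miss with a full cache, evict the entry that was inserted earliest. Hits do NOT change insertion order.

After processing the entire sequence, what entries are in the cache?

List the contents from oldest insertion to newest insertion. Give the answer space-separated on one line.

FIFO simulation (capacity=7):
  1. access L: MISS. Cache (old->new): [L]
  2. access H: MISS. Cache (old->new): [L H]
  3. access R: MISS. Cache (old->new): [L H R]
  4. access R: HIT. Cache (old->new): [L H R]
  5. access N: MISS. Cache (old->new): [L H R N]
  6. access P: MISS. Cache (old->new): [L H R N P]
  7. access P: HIT. Cache (old->new): [L H R N P]
  8. access R: HIT. Cache (old->new): [L H R N P]
  9. access P: HIT. Cache (old->new): [L H R N P]
  10. access P: HIT. Cache (old->new): [L H R N P]
  11. access N: HIT. Cache (old->new): [L H R N P]
  12. access P: HIT. Cache (old->new): [L H R N P]
  13. access P: HIT. Cache (old->new): [L H R N P]
  14. access P: HIT. Cache (old->new): [L H R N P]
  15. access P: HIT. Cache (old->new): [L H R N P]
  16. access Q: MISS. Cache (old->new): [L H R N P Q]
  17. access Z: MISS. Cache (old->new): [L H R N P Q Z]
  18. access V: MISS, evict L. Cache (old->new): [H R N P Q Z V]
Total: 10 hits, 8 misses, 1 evictions

Answer: H R N P Q Z V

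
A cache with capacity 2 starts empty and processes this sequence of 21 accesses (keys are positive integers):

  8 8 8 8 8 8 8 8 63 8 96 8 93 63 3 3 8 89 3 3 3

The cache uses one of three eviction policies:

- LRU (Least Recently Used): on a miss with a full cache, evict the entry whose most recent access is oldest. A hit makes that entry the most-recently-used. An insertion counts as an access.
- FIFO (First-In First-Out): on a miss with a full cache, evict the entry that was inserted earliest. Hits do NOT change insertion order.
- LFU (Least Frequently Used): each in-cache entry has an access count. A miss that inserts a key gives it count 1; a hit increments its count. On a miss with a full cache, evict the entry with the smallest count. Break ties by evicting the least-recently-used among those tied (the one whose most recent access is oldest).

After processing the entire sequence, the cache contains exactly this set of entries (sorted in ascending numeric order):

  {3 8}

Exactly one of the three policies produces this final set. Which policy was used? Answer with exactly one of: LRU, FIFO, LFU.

Answer: LFU

Derivation:
Simulating under each policy and comparing final sets:
  LRU: final set = {3 89} -> differs
  FIFO: final set = {3 89} -> differs
  LFU: final set = {3 8} -> MATCHES target
Only LFU produces the target set.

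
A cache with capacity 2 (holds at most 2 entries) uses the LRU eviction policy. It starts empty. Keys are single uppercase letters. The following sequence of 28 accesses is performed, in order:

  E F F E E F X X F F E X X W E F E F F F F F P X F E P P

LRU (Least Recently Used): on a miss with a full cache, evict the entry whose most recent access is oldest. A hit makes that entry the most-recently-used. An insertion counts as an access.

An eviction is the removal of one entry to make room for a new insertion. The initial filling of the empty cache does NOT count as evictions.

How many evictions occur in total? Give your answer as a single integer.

Answer: 11

Derivation:
LRU simulation (capacity=2):
  1. access E: MISS. Cache (LRU->MRU): [E]
  2. access F: MISS. Cache (LRU->MRU): [E F]
  3. access F: HIT. Cache (LRU->MRU): [E F]
  4. access E: HIT. Cache (LRU->MRU): [F E]
  5. access E: HIT. Cache (LRU->MRU): [F E]
  6. access F: HIT. Cache (LRU->MRU): [E F]
  7. access X: MISS, evict E. Cache (LRU->MRU): [F X]
  8. access X: HIT. Cache (LRU->MRU): [F X]
  9. access F: HIT. Cache (LRU->MRU): [X F]
  10. access F: HIT. Cache (LRU->MRU): [X F]
  11. access E: MISS, evict X. Cache (LRU->MRU): [F E]
  12. access X: MISS, evict F. Cache (LRU->MRU): [E X]
  13. access X: HIT. Cache (LRU->MRU): [E X]
  14. access W: MISS, evict E. Cache (LRU->MRU): [X W]
  15. access E: MISS, evict X. Cache (LRU->MRU): [W E]
  16. access F: MISS, evict W. Cache (LRU->MRU): [E F]
  17. access E: HIT. Cache (LRU->MRU): [F E]
  18. access F: HIT. Cache (LRU->MRU): [E F]
  19. access F: HIT. Cache (LRU->MRU): [E F]
  20. access F: HIT. Cache (LRU->MRU): [E F]
  21. access F: HIT. Cache (LRU->MRU): [E F]
  22. access F: HIT. Cache (LRU->MRU): [E F]
  23. access P: MISS, evict E. Cache (LRU->MRU): [F P]
  24. access X: MISS, evict F. Cache (LRU->MRU): [P X]
  25. access F: MISS, evict P. Cache (LRU->MRU): [X F]
  26. access E: MISS, evict X. Cache (LRU->MRU): [F E]
  27. access P: MISS, evict F. Cache (LRU->MRU): [E P]
  28. access P: HIT. Cache (LRU->MRU): [E P]
Total: 15 hits, 13 misses, 11 evictions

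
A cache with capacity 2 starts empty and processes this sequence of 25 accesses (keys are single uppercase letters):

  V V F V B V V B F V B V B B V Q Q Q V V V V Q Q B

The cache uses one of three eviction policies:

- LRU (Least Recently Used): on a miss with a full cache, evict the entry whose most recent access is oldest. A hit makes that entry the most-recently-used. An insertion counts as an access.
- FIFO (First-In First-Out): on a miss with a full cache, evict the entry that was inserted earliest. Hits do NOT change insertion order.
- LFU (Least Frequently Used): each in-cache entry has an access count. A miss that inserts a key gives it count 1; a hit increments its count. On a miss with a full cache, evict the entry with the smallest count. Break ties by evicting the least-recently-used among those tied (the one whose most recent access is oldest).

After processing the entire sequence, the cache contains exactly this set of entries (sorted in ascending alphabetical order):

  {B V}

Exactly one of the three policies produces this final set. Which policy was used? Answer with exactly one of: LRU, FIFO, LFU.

Answer: LFU

Derivation:
Simulating under each policy and comparing final sets:
  LRU: final set = {B Q} -> differs
  FIFO: final set = {B Q} -> differs
  LFU: final set = {B V} -> MATCHES target
Only LFU produces the target set.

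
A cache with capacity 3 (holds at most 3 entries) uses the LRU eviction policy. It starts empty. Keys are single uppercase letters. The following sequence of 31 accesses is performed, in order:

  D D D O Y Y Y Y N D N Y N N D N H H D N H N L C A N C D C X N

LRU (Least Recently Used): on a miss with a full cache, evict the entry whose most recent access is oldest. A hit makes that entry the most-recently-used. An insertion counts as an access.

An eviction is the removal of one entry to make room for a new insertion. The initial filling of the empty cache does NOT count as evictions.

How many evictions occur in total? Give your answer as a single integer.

Answer: 10

Derivation:
LRU simulation (capacity=3):
  1. access D: MISS. Cache (LRU->MRU): [D]
  2. access D: HIT. Cache (LRU->MRU): [D]
  3. access D: HIT. Cache (LRU->MRU): [D]
  4. access O: MISS. Cache (LRU->MRU): [D O]
  5. access Y: MISS. Cache (LRU->MRU): [D O Y]
  6. access Y: HIT. Cache (LRU->MRU): [D O Y]
  7. access Y: HIT. Cache (LRU->MRU): [D O Y]
  8. access Y: HIT. Cache (LRU->MRU): [D O Y]
  9. access N: MISS, evict D. Cache (LRU->MRU): [O Y N]
  10. access D: MISS, evict O. Cache (LRU->MRU): [Y N D]
  11. access N: HIT. Cache (LRU->MRU): [Y D N]
  12. access Y: HIT. Cache (LRU->MRU): [D N Y]
  13. access N: HIT. Cache (LRU->MRU): [D Y N]
  14. access N: HIT. Cache (LRU->MRU): [D Y N]
  15. access D: HIT. Cache (LRU->MRU): [Y N D]
  16. access N: HIT. Cache (LRU->MRU): [Y D N]
  17. access H: MISS, evict Y. Cache (LRU->MRU): [D N H]
  18. access H: HIT. Cache (LRU->MRU): [D N H]
  19. access D: HIT. Cache (LRU->MRU): [N H D]
  20. access N: HIT. Cache (LRU->MRU): [H D N]
  21. access H: HIT. Cache (LRU->MRU): [D N H]
  22. access N: HIT. Cache (LRU->MRU): [D H N]
  23. access L: MISS, evict D. Cache (LRU->MRU): [H N L]
  24. access C: MISS, evict H. Cache (LRU->MRU): [N L C]
  25. access A: MISS, evict N. Cache (LRU->MRU): [L C A]
  26. access N: MISS, evict L. Cache (LRU->MRU): [C A N]
  27. access C: HIT. Cache (LRU->MRU): [A N C]
  28. access D: MISS, evict A. Cache (LRU->MRU): [N C D]
  29. access C: HIT. Cache (LRU->MRU): [N D C]
  30. access X: MISS, evict N. Cache (LRU->MRU): [D C X]
  31. access N: MISS, evict D. Cache (LRU->MRU): [C X N]
Total: 18 hits, 13 misses, 10 evictions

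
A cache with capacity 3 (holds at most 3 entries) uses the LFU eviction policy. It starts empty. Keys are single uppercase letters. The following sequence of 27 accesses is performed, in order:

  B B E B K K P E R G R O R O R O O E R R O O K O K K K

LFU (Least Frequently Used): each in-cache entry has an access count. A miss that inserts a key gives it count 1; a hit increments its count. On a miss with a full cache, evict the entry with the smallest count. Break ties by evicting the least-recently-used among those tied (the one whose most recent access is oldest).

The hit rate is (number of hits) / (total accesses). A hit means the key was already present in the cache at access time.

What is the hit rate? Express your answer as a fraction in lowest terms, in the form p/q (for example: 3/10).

Answer: 11/27

Derivation:
LFU simulation (capacity=3):
  1. access B: MISS. Cache: [B(c=1)]
  2. access B: HIT, count now 2. Cache: [B(c=2)]
  3. access E: MISS. Cache: [E(c=1) B(c=2)]
  4. access B: HIT, count now 3. Cache: [E(c=1) B(c=3)]
  5. access K: MISS. Cache: [E(c=1) K(c=1) B(c=3)]
  6. access K: HIT, count now 2. Cache: [E(c=1) K(c=2) B(c=3)]
  7. access P: MISS, evict E(c=1). Cache: [P(c=1) K(c=2) B(c=3)]
  8. access E: MISS, evict P(c=1). Cache: [E(c=1) K(c=2) B(c=3)]
  9. access R: MISS, evict E(c=1). Cache: [R(c=1) K(c=2) B(c=3)]
  10. access G: MISS, evict R(c=1). Cache: [G(c=1) K(c=2) B(c=3)]
  11. access R: MISS, evict G(c=1). Cache: [R(c=1) K(c=2) B(c=3)]
  12. access O: MISS, evict R(c=1). Cache: [O(c=1) K(c=2) B(c=3)]
  13. access R: MISS, evict O(c=1). Cache: [R(c=1) K(c=2) B(c=3)]
  14. access O: MISS, evict R(c=1). Cache: [O(c=1) K(c=2) B(c=3)]
  15. access R: MISS, evict O(c=1). Cache: [R(c=1) K(c=2) B(c=3)]
  16. access O: MISS, evict R(c=1). Cache: [O(c=1) K(c=2) B(c=3)]
  17. access O: HIT, count now 2. Cache: [K(c=2) O(c=2) B(c=3)]
  18. access E: MISS, evict K(c=2). Cache: [E(c=1) O(c=2) B(c=3)]
  19. access R: MISS, evict E(c=1). Cache: [R(c=1) O(c=2) B(c=3)]
  20. access R: HIT, count now 2. Cache: [O(c=2) R(c=2) B(c=3)]
  21. access O: HIT, count now 3. Cache: [R(c=2) B(c=3) O(c=3)]
  22. access O: HIT, count now 4. Cache: [R(c=2) B(c=3) O(c=4)]
  23. access K: MISS, evict R(c=2). Cache: [K(c=1) B(c=3) O(c=4)]
  24. access O: HIT, count now 5. Cache: [K(c=1) B(c=3) O(c=5)]
  25. access K: HIT, count now 2. Cache: [K(c=2) B(c=3) O(c=5)]
  26. access K: HIT, count now 3. Cache: [B(c=3) K(c=3) O(c=5)]
  27. access K: HIT, count now 4. Cache: [B(c=3) K(c=4) O(c=5)]
Total: 11 hits, 16 misses, 13 evictions

Hit rate = 11/27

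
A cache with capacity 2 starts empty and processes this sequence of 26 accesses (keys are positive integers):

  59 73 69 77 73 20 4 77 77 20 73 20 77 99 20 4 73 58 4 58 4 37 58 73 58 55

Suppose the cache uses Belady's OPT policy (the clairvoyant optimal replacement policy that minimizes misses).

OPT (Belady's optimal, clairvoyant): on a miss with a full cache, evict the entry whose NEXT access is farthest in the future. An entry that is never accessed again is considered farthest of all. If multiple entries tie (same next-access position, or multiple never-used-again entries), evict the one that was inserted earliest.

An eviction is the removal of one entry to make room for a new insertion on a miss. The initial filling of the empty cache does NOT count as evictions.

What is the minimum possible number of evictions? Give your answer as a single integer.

Answer: 14

Derivation:
OPT (Belady) simulation (capacity=2):
  1. access 59: MISS. Cache: [59]
  2. access 73: MISS. Cache: [59 73]
  3. access 69: MISS, evict 59 (next use: never). Cache: [73 69]
  4. access 77: MISS, evict 69 (next use: never). Cache: [73 77]
  5. access 73: HIT. Next use of 73: step 11. Cache: [73 77]
  6. access 20: MISS, evict 73 (next use: step 11). Cache: [77 20]
  7. access 4: MISS, evict 20 (next use: step 10). Cache: [77 4]
  8. access 77: HIT. Next use of 77: step 9. Cache: [77 4]
  9. access 77: HIT. Next use of 77: step 13. Cache: [77 4]
  10. access 20: MISS, evict 4 (next use: step 16). Cache: [77 20]
  11. access 73: MISS, evict 77 (next use: step 13). Cache: [20 73]
  12. access 20: HIT. Next use of 20: step 15. Cache: [20 73]
  13. access 77: MISS, evict 73 (next use: step 17). Cache: [20 77]
  14. access 99: MISS, evict 77 (next use: never). Cache: [20 99]
  15. access 20: HIT. Next use of 20: never. Cache: [20 99]
  16. access 4: MISS, evict 20 (next use: never). Cache: [99 4]
  17. access 73: MISS, evict 99 (next use: never). Cache: [4 73]
  18. access 58: MISS, evict 73 (next use: step 24). Cache: [4 58]
  19. access 4: HIT. Next use of 4: step 21. Cache: [4 58]
  20. access 58: HIT. Next use of 58: step 23. Cache: [4 58]
  21. access 4: HIT. Next use of 4: never. Cache: [4 58]
  22. access 37: MISS, evict 4 (next use: never). Cache: [58 37]
  23. access 58: HIT. Next use of 58: step 25. Cache: [58 37]
  24. access 73: MISS, evict 37 (next use: never). Cache: [58 73]
  25. access 58: HIT. Next use of 58: never. Cache: [58 73]
  26. access 55: MISS, evict 58 (next use: never). Cache: [73 55]
Total: 10 hits, 16 misses, 14 evictions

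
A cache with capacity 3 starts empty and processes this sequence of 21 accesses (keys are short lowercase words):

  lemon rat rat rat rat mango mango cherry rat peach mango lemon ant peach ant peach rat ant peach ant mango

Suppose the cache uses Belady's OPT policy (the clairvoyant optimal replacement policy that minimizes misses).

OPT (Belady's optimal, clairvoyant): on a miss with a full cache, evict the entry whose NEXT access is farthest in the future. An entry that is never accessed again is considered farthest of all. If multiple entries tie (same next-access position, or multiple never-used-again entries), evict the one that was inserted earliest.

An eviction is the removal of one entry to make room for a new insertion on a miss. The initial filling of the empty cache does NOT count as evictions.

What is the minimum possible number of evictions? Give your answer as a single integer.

Answer: 5

Derivation:
OPT (Belady) simulation (capacity=3):
  1. access lemon: MISS. Cache: [lemon]
  2. access rat: MISS. Cache: [lemon rat]
  3. access rat: HIT. Next use of rat: step 4. Cache: [lemon rat]
  4. access rat: HIT. Next use of rat: step 5. Cache: [lemon rat]
  5. access rat: HIT. Next use of rat: step 9. Cache: [lemon rat]
  6. access mango: MISS. Cache: [lemon rat mango]
  7. access mango: HIT. Next use of mango: step 11. Cache: [lemon rat mango]
  8. access cherry: MISS, evict lemon (next use: step 12). Cache: [rat mango cherry]
  9. access rat: HIT. Next use of rat: step 17. Cache: [rat mango cherry]
  10. access peach: MISS, evict cherry (next use: never). Cache: [rat mango peach]
  11. access mango: HIT. Next use of mango: step 21. Cache: [rat mango peach]
  12. access lemon: MISS, evict mango (next use: step 21). Cache: [rat peach lemon]
  13. access ant: MISS, evict lemon (next use: never). Cache: [rat peach ant]
  14. access peach: HIT. Next use of peach: step 16. Cache: [rat peach ant]
  15. access ant: HIT. Next use of ant: step 18. Cache: [rat peach ant]
  16. access peach: HIT. Next use of peach: step 19. Cache: [rat peach ant]
  17. access rat: HIT. Next use of rat: never. Cache: [rat peach ant]
  18. access ant: HIT. Next use of ant: step 20. Cache: [rat peach ant]
  19. access peach: HIT. Next use of peach: never. Cache: [rat peach ant]
  20. access ant: HIT. Next use of ant: never. Cache: [rat peach ant]
  21. access mango: MISS, evict rat (next use: never). Cache: [peach ant mango]
Total: 13 hits, 8 misses, 5 evictions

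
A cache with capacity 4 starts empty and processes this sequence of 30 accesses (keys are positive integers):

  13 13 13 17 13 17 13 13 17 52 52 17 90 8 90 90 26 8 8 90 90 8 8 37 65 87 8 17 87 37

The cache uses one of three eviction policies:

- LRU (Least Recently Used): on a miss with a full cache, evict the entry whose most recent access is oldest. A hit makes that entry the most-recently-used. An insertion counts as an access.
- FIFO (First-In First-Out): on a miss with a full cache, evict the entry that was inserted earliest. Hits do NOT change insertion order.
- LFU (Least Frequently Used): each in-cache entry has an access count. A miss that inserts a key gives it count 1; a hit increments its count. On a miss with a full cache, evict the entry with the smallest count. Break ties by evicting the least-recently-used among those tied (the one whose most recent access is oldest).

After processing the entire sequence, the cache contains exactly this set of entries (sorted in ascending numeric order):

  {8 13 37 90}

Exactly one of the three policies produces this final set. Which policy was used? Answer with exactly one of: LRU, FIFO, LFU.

Simulating under each policy and comparing final sets:
  LRU: final set = {8 17 37 87} -> differs
  FIFO: final set = {8 17 37 87} -> differs
  LFU: final set = {8 13 37 90} -> MATCHES target
Only LFU produces the target set.

Answer: LFU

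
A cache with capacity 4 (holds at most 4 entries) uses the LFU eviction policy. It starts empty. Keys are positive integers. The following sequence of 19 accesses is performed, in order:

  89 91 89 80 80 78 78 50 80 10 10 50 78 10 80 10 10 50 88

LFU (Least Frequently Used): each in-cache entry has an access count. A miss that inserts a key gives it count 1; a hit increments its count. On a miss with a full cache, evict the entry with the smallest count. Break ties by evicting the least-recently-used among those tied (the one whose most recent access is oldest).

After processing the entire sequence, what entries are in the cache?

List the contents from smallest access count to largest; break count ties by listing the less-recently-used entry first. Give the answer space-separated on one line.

LFU simulation (capacity=4):
  1. access 89: MISS. Cache: [89(c=1)]
  2. access 91: MISS. Cache: [89(c=1) 91(c=1)]
  3. access 89: HIT, count now 2. Cache: [91(c=1) 89(c=2)]
  4. access 80: MISS. Cache: [91(c=1) 80(c=1) 89(c=2)]
  5. access 80: HIT, count now 2. Cache: [91(c=1) 89(c=2) 80(c=2)]
  6. access 78: MISS. Cache: [91(c=1) 78(c=1) 89(c=2) 80(c=2)]
  7. access 78: HIT, count now 2. Cache: [91(c=1) 89(c=2) 80(c=2) 78(c=2)]
  8. access 50: MISS, evict 91(c=1). Cache: [50(c=1) 89(c=2) 80(c=2) 78(c=2)]
  9. access 80: HIT, count now 3. Cache: [50(c=1) 89(c=2) 78(c=2) 80(c=3)]
  10. access 10: MISS, evict 50(c=1). Cache: [10(c=1) 89(c=2) 78(c=2) 80(c=3)]
  11. access 10: HIT, count now 2. Cache: [89(c=2) 78(c=2) 10(c=2) 80(c=3)]
  12. access 50: MISS, evict 89(c=2). Cache: [50(c=1) 78(c=2) 10(c=2) 80(c=3)]
  13. access 78: HIT, count now 3. Cache: [50(c=1) 10(c=2) 80(c=3) 78(c=3)]
  14. access 10: HIT, count now 3. Cache: [50(c=1) 80(c=3) 78(c=3) 10(c=3)]
  15. access 80: HIT, count now 4. Cache: [50(c=1) 78(c=3) 10(c=3) 80(c=4)]
  16. access 10: HIT, count now 4. Cache: [50(c=1) 78(c=3) 80(c=4) 10(c=4)]
  17. access 10: HIT, count now 5. Cache: [50(c=1) 78(c=3) 80(c=4) 10(c=5)]
  18. access 50: HIT, count now 2. Cache: [50(c=2) 78(c=3) 80(c=4) 10(c=5)]
  19. access 88: MISS, evict 50(c=2). Cache: [88(c=1) 78(c=3) 80(c=4) 10(c=5)]
Total: 11 hits, 8 misses, 4 evictions

Answer: 88 78 80 10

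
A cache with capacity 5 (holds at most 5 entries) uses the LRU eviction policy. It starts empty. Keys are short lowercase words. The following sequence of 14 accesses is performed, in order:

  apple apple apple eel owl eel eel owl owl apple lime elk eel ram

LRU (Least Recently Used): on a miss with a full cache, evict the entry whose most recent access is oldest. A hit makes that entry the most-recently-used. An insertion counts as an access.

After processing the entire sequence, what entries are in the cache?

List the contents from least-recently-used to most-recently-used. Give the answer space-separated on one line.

Answer: apple lime elk eel ram

Derivation:
LRU simulation (capacity=5):
  1. access apple: MISS. Cache (LRU->MRU): [apple]
  2. access apple: HIT. Cache (LRU->MRU): [apple]
  3. access apple: HIT. Cache (LRU->MRU): [apple]
  4. access eel: MISS. Cache (LRU->MRU): [apple eel]
  5. access owl: MISS. Cache (LRU->MRU): [apple eel owl]
  6. access eel: HIT. Cache (LRU->MRU): [apple owl eel]
  7. access eel: HIT. Cache (LRU->MRU): [apple owl eel]
  8. access owl: HIT. Cache (LRU->MRU): [apple eel owl]
  9. access owl: HIT. Cache (LRU->MRU): [apple eel owl]
  10. access apple: HIT. Cache (LRU->MRU): [eel owl apple]
  11. access lime: MISS. Cache (LRU->MRU): [eel owl apple lime]
  12. access elk: MISS. Cache (LRU->MRU): [eel owl apple lime elk]
  13. access eel: HIT. Cache (LRU->MRU): [owl apple lime elk eel]
  14. access ram: MISS, evict owl. Cache (LRU->MRU): [apple lime elk eel ram]
Total: 8 hits, 6 misses, 1 evictions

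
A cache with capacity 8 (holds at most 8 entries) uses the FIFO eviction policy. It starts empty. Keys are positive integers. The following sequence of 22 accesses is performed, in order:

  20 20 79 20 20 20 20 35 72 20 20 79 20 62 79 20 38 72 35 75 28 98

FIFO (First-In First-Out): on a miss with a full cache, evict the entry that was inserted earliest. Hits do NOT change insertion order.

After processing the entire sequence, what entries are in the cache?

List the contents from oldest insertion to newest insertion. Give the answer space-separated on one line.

Answer: 79 35 72 62 38 75 28 98

Derivation:
FIFO simulation (capacity=8):
  1. access 20: MISS. Cache (old->new): [20]
  2. access 20: HIT. Cache (old->new): [20]
  3. access 79: MISS. Cache (old->new): [20 79]
  4. access 20: HIT. Cache (old->new): [20 79]
  5. access 20: HIT. Cache (old->new): [20 79]
  6. access 20: HIT. Cache (old->new): [20 79]
  7. access 20: HIT. Cache (old->new): [20 79]
  8. access 35: MISS. Cache (old->new): [20 79 35]
  9. access 72: MISS. Cache (old->new): [20 79 35 72]
  10. access 20: HIT. Cache (old->new): [20 79 35 72]
  11. access 20: HIT. Cache (old->new): [20 79 35 72]
  12. access 79: HIT. Cache (old->new): [20 79 35 72]
  13. access 20: HIT. Cache (old->new): [20 79 35 72]
  14. access 62: MISS. Cache (old->new): [20 79 35 72 62]
  15. access 79: HIT. Cache (old->new): [20 79 35 72 62]
  16. access 20: HIT. Cache (old->new): [20 79 35 72 62]
  17. access 38: MISS. Cache (old->new): [20 79 35 72 62 38]
  18. access 72: HIT. Cache (old->new): [20 79 35 72 62 38]
  19. access 35: HIT. Cache (old->new): [20 79 35 72 62 38]
  20. access 75: MISS. Cache (old->new): [20 79 35 72 62 38 75]
  21. access 28: MISS. Cache (old->new): [20 79 35 72 62 38 75 28]
  22. access 98: MISS, evict 20. Cache (old->new): [79 35 72 62 38 75 28 98]
Total: 13 hits, 9 misses, 1 evictions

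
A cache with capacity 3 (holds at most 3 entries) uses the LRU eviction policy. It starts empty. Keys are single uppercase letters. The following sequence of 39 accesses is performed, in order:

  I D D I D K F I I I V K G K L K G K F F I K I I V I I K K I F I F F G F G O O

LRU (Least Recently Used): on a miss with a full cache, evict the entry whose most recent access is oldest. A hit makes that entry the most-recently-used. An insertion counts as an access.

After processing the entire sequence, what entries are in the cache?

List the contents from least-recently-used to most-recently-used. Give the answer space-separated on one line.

LRU simulation (capacity=3):
  1. access I: MISS. Cache (LRU->MRU): [I]
  2. access D: MISS. Cache (LRU->MRU): [I D]
  3. access D: HIT. Cache (LRU->MRU): [I D]
  4. access I: HIT. Cache (LRU->MRU): [D I]
  5. access D: HIT. Cache (LRU->MRU): [I D]
  6. access K: MISS. Cache (LRU->MRU): [I D K]
  7. access F: MISS, evict I. Cache (LRU->MRU): [D K F]
  8. access I: MISS, evict D. Cache (LRU->MRU): [K F I]
  9. access I: HIT. Cache (LRU->MRU): [K F I]
  10. access I: HIT. Cache (LRU->MRU): [K F I]
  11. access V: MISS, evict K. Cache (LRU->MRU): [F I V]
  12. access K: MISS, evict F. Cache (LRU->MRU): [I V K]
  13. access G: MISS, evict I. Cache (LRU->MRU): [V K G]
  14. access K: HIT. Cache (LRU->MRU): [V G K]
  15. access L: MISS, evict V. Cache (LRU->MRU): [G K L]
  16. access K: HIT. Cache (LRU->MRU): [G L K]
  17. access G: HIT. Cache (LRU->MRU): [L K G]
  18. access K: HIT. Cache (LRU->MRU): [L G K]
  19. access F: MISS, evict L. Cache (LRU->MRU): [G K F]
  20. access F: HIT. Cache (LRU->MRU): [G K F]
  21. access I: MISS, evict G. Cache (LRU->MRU): [K F I]
  22. access K: HIT. Cache (LRU->MRU): [F I K]
  23. access I: HIT. Cache (LRU->MRU): [F K I]
  24. access I: HIT. Cache (LRU->MRU): [F K I]
  25. access V: MISS, evict F. Cache (LRU->MRU): [K I V]
  26. access I: HIT. Cache (LRU->MRU): [K V I]
  27. access I: HIT. Cache (LRU->MRU): [K V I]
  28. access K: HIT. Cache (LRU->MRU): [V I K]
  29. access K: HIT. Cache (LRU->MRU): [V I K]
  30. access I: HIT. Cache (LRU->MRU): [V K I]
  31. access F: MISS, evict V. Cache (LRU->MRU): [K I F]
  32. access I: HIT. Cache (LRU->MRU): [K F I]
  33. access F: HIT. Cache (LRU->MRU): [K I F]
  34. access F: HIT. Cache (LRU->MRU): [K I F]
  35. access G: MISS, evict K. Cache (LRU->MRU): [I F G]
  36. access F: HIT. Cache (LRU->MRU): [I G F]
  37. access G: HIT. Cache (LRU->MRU): [I F G]
  38. access O: MISS, evict I. Cache (LRU->MRU): [F G O]
  39. access O: HIT. Cache (LRU->MRU): [F G O]
Total: 24 hits, 15 misses, 12 evictions

Answer: F G O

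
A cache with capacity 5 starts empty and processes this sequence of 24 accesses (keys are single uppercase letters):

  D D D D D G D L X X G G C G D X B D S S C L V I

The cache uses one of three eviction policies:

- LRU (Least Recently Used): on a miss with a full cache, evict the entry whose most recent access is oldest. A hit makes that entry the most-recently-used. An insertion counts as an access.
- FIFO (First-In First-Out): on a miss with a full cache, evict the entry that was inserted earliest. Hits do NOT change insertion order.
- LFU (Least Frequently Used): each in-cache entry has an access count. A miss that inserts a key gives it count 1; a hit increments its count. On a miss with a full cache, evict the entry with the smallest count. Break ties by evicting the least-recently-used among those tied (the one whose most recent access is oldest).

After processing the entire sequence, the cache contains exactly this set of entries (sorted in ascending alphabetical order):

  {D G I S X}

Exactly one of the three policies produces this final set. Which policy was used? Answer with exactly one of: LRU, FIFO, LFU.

Answer: LFU

Derivation:
Simulating under each policy and comparing final sets:
  LRU: final set = {C I L S V} -> differs
  FIFO: final set = {D I L S V} -> differs
  LFU: final set = {D G I S X} -> MATCHES target
Only LFU produces the target set.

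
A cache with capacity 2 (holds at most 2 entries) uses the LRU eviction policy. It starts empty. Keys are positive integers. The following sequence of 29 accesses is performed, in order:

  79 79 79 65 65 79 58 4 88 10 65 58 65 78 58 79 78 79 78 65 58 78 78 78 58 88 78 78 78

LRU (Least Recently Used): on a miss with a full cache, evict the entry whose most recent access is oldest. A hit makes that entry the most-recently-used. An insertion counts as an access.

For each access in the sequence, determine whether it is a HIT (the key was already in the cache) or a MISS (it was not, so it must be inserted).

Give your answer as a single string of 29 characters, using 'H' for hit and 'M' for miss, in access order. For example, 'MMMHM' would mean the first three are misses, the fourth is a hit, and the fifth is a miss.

Answer: MHHMHHMMMMMMHMMMMHHMMMHHHMMHH

Derivation:
LRU simulation (capacity=2):
  1. access 79: MISS. Cache (LRU->MRU): [79]
  2. access 79: HIT. Cache (LRU->MRU): [79]
  3. access 79: HIT. Cache (LRU->MRU): [79]
  4. access 65: MISS. Cache (LRU->MRU): [79 65]
  5. access 65: HIT. Cache (LRU->MRU): [79 65]
  6. access 79: HIT. Cache (LRU->MRU): [65 79]
  7. access 58: MISS, evict 65. Cache (LRU->MRU): [79 58]
  8. access 4: MISS, evict 79. Cache (LRU->MRU): [58 4]
  9. access 88: MISS, evict 58. Cache (LRU->MRU): [4 88]
  10. access 10: MISS, evict 4. Cache (LRU->MRU): [88 10]
  11. access 65: MISS, evict 88. Cache (LRU->MRU): [10 65]
  12. access 58: MISS, evict 10. Cache (LRU->MRU): [65 58]
  13. access 65: HIT. Cache (LRU->MRU): [58 65]
  14. access 78: MISS, evict 58. Cache (LRU->MRU): [65 78]
  15. access 58: MISS, evict 65. Cache (LRU->MRU): [78 58]
  16. access 79: MISS, evict 78. Cache (LRU->MRU): [58 79]
  17. access 78: MISS, evict 58. Cache (LRU->MRU): [79 78]
  18. access 79: HIT. Cache (LRU->MRU): [78 79]
  19. access 78: HIT. Cache (LRU->MRU): [79 78]
  20. access 65: MISS, evict 79. Cache (LRU->MRU): [78 65]
  21. access 58: MISS, evict 78. Cache (LRU->MRU): [65 58]
  22. access 78: MISS, evict 65. Cache (LRU->MRU): [58 78]
  23. access 78: HIT. Cache (LRU->MRU): [58 78]
  24. access 78: HIT. Cache (LRU->MRU): [58 78]
  25. access 58: HIT. Cache (LRU->MRU): [78 58]
  26. access 88: MISS, evict 78. Cache (LRU->MRU): [58 88]
  27. access 78: MISS, evict 58. Cache (LRU->MRU): [88 78]
  28. access 78: HIT. Cache (LRU->MRU): [88 78]
  29. access 78: HIT. Cache (LRU->MRU): [88 78]
Total: 12 hits, 17 misses, 15 evictions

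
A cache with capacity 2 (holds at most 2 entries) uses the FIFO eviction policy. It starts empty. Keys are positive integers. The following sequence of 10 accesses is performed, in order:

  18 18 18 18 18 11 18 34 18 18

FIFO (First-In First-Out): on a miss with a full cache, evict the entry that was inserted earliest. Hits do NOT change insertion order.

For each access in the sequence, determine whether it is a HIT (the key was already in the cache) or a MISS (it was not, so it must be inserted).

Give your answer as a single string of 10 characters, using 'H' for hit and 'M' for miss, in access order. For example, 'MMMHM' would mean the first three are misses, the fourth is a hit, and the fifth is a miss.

FIFO simulation (capacity=2):
  1. access 18: MISS. Cache (old->new): [18]
  2. access 18: HIT. Cache (old->new): [18]
  3. access 18: HIT. Cache (old->new): [18]
  4. access 18: HIT. Cache (old->new): [18]
  5. access 18: HIT. Cache (old->new): [18]
  6. access 11: MISS. Cache (old->new): [18 11]
  7. access 18: HIT. Cache (old->new): [18 11]
  8. access 34: MISS, evict 18. Cache (old->new): [11 34]
  9. access 18: MISS, evict 11. Cache (old->new): [34 18]
  10. access 18: HIT. Cache (old->new): [34 18]
Total: 6 hits, 4 misses, 2 evictions

Answer: MHHHHMHMMH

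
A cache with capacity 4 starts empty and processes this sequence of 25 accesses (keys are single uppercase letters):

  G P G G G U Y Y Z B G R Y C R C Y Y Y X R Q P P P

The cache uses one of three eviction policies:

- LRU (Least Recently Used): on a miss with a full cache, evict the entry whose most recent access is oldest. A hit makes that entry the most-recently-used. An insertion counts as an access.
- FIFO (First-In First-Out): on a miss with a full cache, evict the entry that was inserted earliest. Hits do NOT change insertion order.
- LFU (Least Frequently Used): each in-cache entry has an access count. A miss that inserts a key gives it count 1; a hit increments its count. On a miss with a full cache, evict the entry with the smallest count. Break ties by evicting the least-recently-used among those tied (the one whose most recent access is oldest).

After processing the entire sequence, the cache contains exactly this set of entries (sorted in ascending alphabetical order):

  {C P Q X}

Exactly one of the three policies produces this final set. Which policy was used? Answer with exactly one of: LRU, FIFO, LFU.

Simulating under each policy and comparing final sets:
  LRU: final set = {P Q R X} -> differs
  FIFO: final set = {C P Q X} -> MATCHES target
  LFU: final set = {C G P Y} -> differs
Only FIFO produces the target set.

Answer: FIFO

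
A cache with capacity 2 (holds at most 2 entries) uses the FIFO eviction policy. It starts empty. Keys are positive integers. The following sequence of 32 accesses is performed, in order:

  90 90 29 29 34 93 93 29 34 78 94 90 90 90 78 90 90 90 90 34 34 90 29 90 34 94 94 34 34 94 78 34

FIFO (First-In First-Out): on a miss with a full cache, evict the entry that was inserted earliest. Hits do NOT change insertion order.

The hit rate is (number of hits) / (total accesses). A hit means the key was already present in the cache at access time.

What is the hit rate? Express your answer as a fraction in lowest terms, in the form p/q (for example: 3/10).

FIFO simulation (capacity=2):
  1. access 90: MISS. Cache (old->new): [90]
  2. access 90: HIT. Cache (old->new): [90]
  3. access 29: MISS. Cache (old->new): [90 29]
  4. access 29: HIT. Cache (old->new): [90 29]
  5. access 34: MISS, evict 90. Cache (old->new): [29 34]
  6. access 93: MISS, evict 29. Cache (old->new): [34 93]
  7. access 93: HIT. Cache (old->new): [34 93]
  8. access 29: MISS, evict 34. Cache (old->new): [93 29]
  9. access 34: MISS, evict 93. Cache (old->new): [29 34]
  10. access 78: MISS, evict 29. Cache (old->new): [34 78]
  11. access 94: MISS, evict 34. Cache (old->new): [78 94]
  12. access 90: MISS, evict 78. Cache (old->new): [94 90]
  13. access 90: HIT. Cache (old->new): [94 90]
  14. access 90: HIT. Cache (old->new): [94 90]
  15. access 78: MISS, evict 94. Cache (old->new): [90 78]
  16. access 90: HIT. Cache (old->new): [90 78]
  17. access 90: HIT. Cache (old->new): [90 78]
  18. access 90: HIT. Cache (old->new): [90 78]
  19. access 90: HIT. Cache (old->new): [90 78]
  20. access 34: MISS, evict 90. Cache (old->new): [78 34]
  21. access 34: HIT. Cache (old->new): [78 34]
  22. access 90: MISS, evict 78. Cache (old->new): [34 90]
  23. access 29: MISS, evict 34. Cache (old->new): [90 29]
  24. access 90: HIT. Cache (old->new): [90 29]
  25. access 34: MISS, evict 90. Cache (old->new): [29 34]
  26. access 94: MISS, evict 29. Cache (old->new): [34 94]
  27. access 94: HIT. Cache (old->new): [34 94]
  28. access 34: HIT. Cache (old->new): [34 94]
  29. access 34: HIT. Cache (old->new): [34 94]
  30. access 94: HIT. Cache (old->new): [34 94]
  31. access 78: MISS, evict 34. Cache (old->new): [94 78]
  32. access 34: MISS, evict 94. Cache (old->new): [78 34]
Total: 15 hits, 17 misses, 15 evictions

Hit rate = 15/32

Answer: 15/32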